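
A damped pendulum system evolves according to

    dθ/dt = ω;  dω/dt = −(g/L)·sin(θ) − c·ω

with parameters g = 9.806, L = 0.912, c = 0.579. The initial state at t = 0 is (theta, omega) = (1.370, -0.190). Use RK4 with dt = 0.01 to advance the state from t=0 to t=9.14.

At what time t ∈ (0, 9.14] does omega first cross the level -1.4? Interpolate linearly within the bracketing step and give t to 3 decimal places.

t = 0.121

t=0.000: state=(1.370, -0.190)
step 1 (dt=0.01): k1=(-0.190, -10.426), k2=(-0.242, -10.394), k3=(-0.242, -10.393), k4=(-0.294, -10.361); state += dt/6·(k1+2k2+2k3+k4)
t=0.010: state=(1.368, -0.294)
t=0.020: state=(1.364, -0.397)
t=0.030: state=(1.360, -0.500)
t=0.120: state=(1.274, -1.388)
next step: t=0.130: state=(1.260, -1.483) — omega has crossed -1.4
linear interpolation between t=0.120 (-1.38830) and t=0.130 (-1.48259) → t≈0.121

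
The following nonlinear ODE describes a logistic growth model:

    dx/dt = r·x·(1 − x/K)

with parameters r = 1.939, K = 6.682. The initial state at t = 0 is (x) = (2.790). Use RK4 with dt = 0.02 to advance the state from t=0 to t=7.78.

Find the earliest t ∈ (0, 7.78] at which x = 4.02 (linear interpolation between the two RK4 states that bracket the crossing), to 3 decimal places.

t = 0.384

t=0.000: state=(2.790)
step 1 (dt=0.02): k1=(3.151), k2=(3.161), k3=(3.161), k4=(3.170); state += dt/6·(k1+2k2+2k3+k4)
t=0.020: state=(2.853)
t=0.040: state=(2.917)
t=0.060: state=(2.981)
t=0.380: state=(4.007)
next step: t=0.400: state=(4.069) — x has crossed 4.02
linear interpolation between t=0.380 (4.00675) and t=0.400 (4.06871) → t≈0.384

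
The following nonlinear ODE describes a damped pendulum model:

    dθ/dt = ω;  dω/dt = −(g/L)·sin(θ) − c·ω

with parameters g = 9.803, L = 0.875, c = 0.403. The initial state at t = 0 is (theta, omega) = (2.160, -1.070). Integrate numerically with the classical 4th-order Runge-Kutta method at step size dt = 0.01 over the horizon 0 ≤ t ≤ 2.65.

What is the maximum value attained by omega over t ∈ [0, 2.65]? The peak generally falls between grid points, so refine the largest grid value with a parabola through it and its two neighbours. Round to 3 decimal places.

t=0.000: state=(2.160, -1.070)
step 1 (dt=0.01): k1=(-1.070, -8.883), k2=(-1.114, -8.898), k3=(-1.114, -8.900), k4=(-1.159, -8.916); state += dt/6·(k1+2k2+2k3+k4)
t=0.010: state=(2.149, -1.159)
t=0.020: state=(2.137, -1.248)
t=0.030: state=(2.124, -1.338)
continuing one RK4 step at a time; state shown every 10 steps (Δt=0.1):
t=0.100: state=(2.008, -1.980)
t=0.200: state=(1.762, -2.941)
t=0.300: state=(1.419, -3.917)
t=0.400: state=(0.983, -4.780)
t=0.500: state=(0.474, -5.316)
t=0.600: state=(-0.063, -5.326)
t=0.700: state=(-0.572, -4.770)
t=0.800: state=(-1.003, -3.802)
t=0.900: state=(-1.326, -2.643)
t=1.000: state=(-1.531, -1.452)
t=1.100: state=(-1.618, -0.297)
t=1.200: state=(-1.592, 0.812)
t=1.300: state=(-1.457, 1.876)
t=1.400: state=(-1.219, 2.870)
t=1.500: state=(-0.888, 3.710)
t=1.600: state=(-0.487, 4.258)
t=1.700: state=(-0.051, 4.378)
t=1.800: state=(0.373, 4.026)
t=1.900: state=(0.741, 3.283)
t=2.000: state=(1.022, 2.302)
t=2.100: state=(1.198, 1.224)
t=2.200: state=(1.266, 0.137)
t=2.300: state=(1.227, -0.912)
t=2.400: state=(1.086, -1.884)
t=2.500: state=(0.855, -2.718)
t=2.600: state=(0.551, -3.321)
t=2.650: state=(0.380, -3.503)
largest grid value and its neighbours: omega(1.670)=4.39236, omega(1.680)=4.39257, omega(1.690)=4.38791
parabola through these three points peaks at t≈1.675 with omega≈4.39307

max omega = 4.393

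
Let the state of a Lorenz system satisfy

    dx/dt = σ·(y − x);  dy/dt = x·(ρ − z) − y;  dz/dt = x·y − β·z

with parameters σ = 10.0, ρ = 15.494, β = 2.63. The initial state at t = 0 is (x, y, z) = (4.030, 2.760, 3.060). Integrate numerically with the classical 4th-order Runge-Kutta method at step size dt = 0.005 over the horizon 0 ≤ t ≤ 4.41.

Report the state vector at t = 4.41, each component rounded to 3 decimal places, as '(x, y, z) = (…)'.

(x, y, z) = (6.073, 3.994, 17.455)

t=0.000: state=(4.030, 2.760, 3.060)
step 1 (dt=0.005): k1=(-12.700, 47.349, 3.075), k2=(-11.199, 46.805, 3.440), k3=(-11.250, 46.849, 3.443), k4=(-9.795, 46.347, 3.805); state += dt/6·(k1+2k2+2k3+k4)
t=0.005: state=(3.974, 2.994, 3.077)
t=0.010: state=(3.932, 3.224, 3.098)
t=0.015: state=(3.903, 3.450, 3.122)
continuing one RK4 step at a time; state shown every 40 steps (Δt=0.2):
t=0.200: state=(8.179, 12.094, 8.963)
t=0.400: state=(9.481, 5.154, 22.727)
t=0.600: state=(1.920, 0.152, 14.745)
t=0.800: state=(0.723, 0.780, 8.776)
t=1.000: state=(1.486, 2.248, 5.430)
t=1.200: state=(4.543, 7.126, 5.375)
t=1.400: state=(10.643, 12.114, 17.298)
t=1.600: state=(5.463, 1.592, 19.186)
t=1.800: state=(1.537, 1.074, 11.754)
t=2.000: state=(1.920, 2.653, 7.391)
t=2.200: state=(4.857, 7.247, 6.955)
t=2.400: state=(10.017, 11.085, 17.071)
t=2.600: state=(5.707, 2.445, 18.648)
t=2.800: state=(2.301, 1.953, 11.964)
t=3.000: state=(3.132, 4.241, 8.272)
t=3.200: state=(6.883, 9.365, 10.409)
t=3.400: state=(9.057, 7.550, 19.346)
t=3.600: state=(4.286, 2.515, 15.835)
t=3.800: state=(3.116, 3.479, 10.786)
t=4.000: state=(5.268, 7.020, 9.750)
t=4.200: state=(8.670, 9.369, 16.007)
t=4.400: state=(6.283, 4.162, 17.665)
t=4.410: state=(6.073, 3.994, 17.455)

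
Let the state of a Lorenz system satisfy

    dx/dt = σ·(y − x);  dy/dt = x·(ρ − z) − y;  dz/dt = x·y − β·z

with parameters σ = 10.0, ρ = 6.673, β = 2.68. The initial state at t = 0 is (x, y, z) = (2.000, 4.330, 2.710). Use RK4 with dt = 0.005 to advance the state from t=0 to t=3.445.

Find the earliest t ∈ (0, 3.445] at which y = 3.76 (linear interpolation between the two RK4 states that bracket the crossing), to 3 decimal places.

t=0.000: state=(2.000, 4.330, 2.710)
step 1 (dt=0.005): k1=(23.300, 3.596, 1.397), k2=(22.807, 3.811, 1.659), k3=(22.825, 3.804, 1.653), k4=(22.349, 4.012, 1.909); state += dt/6·(k1+2k2+2k3+k4)
t=0.005: state=(2.114, 4.349, 2.718)
t=0.010: state=(2.224, 4.370, 2.729)
t=0.015: state=(2.329, 4.393, 2.742)
continuing one RK4 step at a time; state shown every 40 steps (Δt=0.2):
t=0.200: state=(4.745, 5.612, 4.511)
t=0.400: state=(5.437, 5.186, 7.249)
t=0.555: state=(4.539, 3.776, 7.618)
next step: t=0.560: state=(4.501, 3.736, 7.601) — y has crossed 3.76
linear interpolation between t=0.555 (3.77589) and t=0.560 (3.73594) → t≈0.557

t = 0.557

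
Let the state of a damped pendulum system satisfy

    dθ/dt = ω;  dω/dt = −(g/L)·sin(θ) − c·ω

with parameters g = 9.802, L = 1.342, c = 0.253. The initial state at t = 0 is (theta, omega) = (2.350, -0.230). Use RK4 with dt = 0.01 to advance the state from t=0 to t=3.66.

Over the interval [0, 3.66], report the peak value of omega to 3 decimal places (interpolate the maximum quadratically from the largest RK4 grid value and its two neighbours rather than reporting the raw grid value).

t=0.000: state=(2.350, -0.230)
step 1 (dt=0.01): k1=(-0.230, -5.138), k2=(-0.256, -5.138), k3=(-0.256, -5.138), k4=(-0.281, -5.139); state += dt/6·(k1+2k2+2k3+k4)
t=0.010: state=(2.347, -0.281)
t=0.020: state=(2.344, -0.333)
t=0.030: state=(2.341, -0.384)
continuing one RK4 step at a time; state shown every 20 steps (Δt=0.2):
t=0.200: state=(2.200, -1.288)
t=0.400: state=(1.825, -2.493)
t=0.600: state=(1.197, -3.770)
t=0.800: state=(0.349, -4.558)
t=1.000: state=(-0.546, -4.183)
t=1.200: state=(-1.260, -2.860)
t=1.400: state=(-1.677, -1.309)
t=1.600: state=(-1.790, 0.154)
t=1.800: state=(-1.619, 1.552)
t=2.000: state=(-1.174, 2.871)
t=2.200: state=(-0.497, 3.778)
t=2.400: state=(0.273, 3.741)
t=2.600: state=(0.933, 2.741)
t=2.800: state=(1.341, 1.307)
t=3.000: state=(1.454, -0.166)
t=3.200: state=(1.280, -1.557)
t=3.400: state=(0.846, -2.727)
t=3.600: state=(0.228, -3.318)
t=3.660: state=(0.028, -3.323)
largest grid value and its neighbours: omega(2.280)=3.89608, omega(2.290)=3.89855, omega(2.300)=3.89821
parabola through these three points peaks at t≈2.294 with omega≈3.89876

max omega = 3.899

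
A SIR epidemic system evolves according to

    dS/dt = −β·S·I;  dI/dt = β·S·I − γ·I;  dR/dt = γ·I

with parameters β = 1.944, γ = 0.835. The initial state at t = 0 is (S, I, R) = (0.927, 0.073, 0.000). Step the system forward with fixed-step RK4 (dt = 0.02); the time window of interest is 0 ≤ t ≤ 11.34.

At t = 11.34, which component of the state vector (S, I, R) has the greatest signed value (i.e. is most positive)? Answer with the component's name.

t=0.000: state=(0.927, 0.073, 0.000)
step 1 (dt=0.02): k1=(-0.132, 0.071, 0.061), k2=(-0.133, 0.071, 0.062), k3=(-0.133, 0.071, 0.062), k4=(-0.134, 0.072, 0.062); state += dt/6·(k1+2k2+2k3+k4)
t=0.020: state=(0.924, 0.074, 0.001)
t=0.040: state=(0.922, 0.076, 0.002)
t=0.060: state=(0.919, 0.077, 0.004)
continuing one RK4 step at a time; state shown every 25 steps (Δt=0.5):
t=0.500: state=(0.847, 0.114, 0.039)
t=1.000: state=(0.741, 0.163, 0.096)
t=1.500: state=(0.618, 0.208, 0.174)
t=2.000: state=(0.497, 0.235, 0.268)
t=2.500: state=(0.394, 0.239, 0.367)
t=3.000: state=(0.315, 0.221, 0.464)
t=3.500: state=(0.257, 0.192, 0.550)
t=4.000: state=(0.217, 0.159, 0.624)
t=4.500: state=(0.189, 0.128, 0.684)
t=5.000: state=(0.169, 0.100, 0.731)
t=5.500: state=(0.155, 0.077, 0.768)
t=6.000: state=(0.145, 0.059, 0.796)
t=6.500: state=(0.138, 0.044, 0.817)
t=7.000: state=(0.133, 0.033, 0.833)
t=7.500: state=(0.129, 0.025, 0.846)
t=8.000: state=(0.127, 0.019, 0.855)
t=8.500: state=(0.125, 0.014, 0.861)
t=9.000: state=(0.123, 0.010, 0.866)
t=9.500: state=(0.122, 0.008, 0.870)
t=10.000: state=(0.121, 0.006, 0.873)
t=10.500: state=(0.121, 0.004, 0.875)
t=11.000: state=(0.120, 0.003, 0.876)
t=11.340: state=(0.120, 0.003, 0.877)
compare at T: S=0.120, I=0.003, R=0.877

largest component: R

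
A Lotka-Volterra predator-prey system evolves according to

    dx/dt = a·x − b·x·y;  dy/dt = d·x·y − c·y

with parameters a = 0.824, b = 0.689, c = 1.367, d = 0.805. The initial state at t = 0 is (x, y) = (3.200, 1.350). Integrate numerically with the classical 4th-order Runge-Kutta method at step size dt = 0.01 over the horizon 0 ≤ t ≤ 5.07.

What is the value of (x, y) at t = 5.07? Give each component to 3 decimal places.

(x, y) = (2.228, 0.448)

t=0.000: state=(3.200, 1.350)
step 1 (dt=0.01): k1=(-0.340, 1.632), k2=(-0.357, 1.640), k3=(-0.358, 1.640), k4=(-0.375, 1.648); state += dt/6·(k1+2k2+2k3+k4)
t=0.010: state=(3.196, 1.366)
t=0.020: state=(3.192, 1.383)
t=0.030: state=(3.188, 1.400)
continuing one RK4 step at a time; state shown every 20 steps (Δt=0.2):
t=0.200: state=(3.059, 1.703)
t=0.400: state=(2.780, 2.077)
t=0.600: state=(2.405, 2.400)
t=0.800: state=(2.006, 2.604)
t=1.000: state=(1.643, 2.656)
t=1.200: state=(1.350, 2.568)
t=1.400: state=(1.131, 2.384)
t=1.600: state=(0.975, 2.147)
t=1.800: state=(0.871, 1.894)
t=2.000: state=(0.804, 1.648)
t=2.200: state=(0.768, 1.422)
t=2.400: state=(0.755, 1.223)
t=2.600: state=(0.761, 1.051)
t=2.800: state=(0.785, 0.905)
t=3.000: state=(0.824, 0.784)
t=3.200: state=(0.878, 0.684)
t=3.400: state=(0.948, 0.602)
t=3.600: state=(1.034, 0.537)
t=3.800: state=(1.136, 0.487)
t=4.000: state=(1.256, 0.449)
t=4.200: state=(1.395, 0.423)
t=4.400: state=(1.553, 0.408)
t=4.600: state=(1.732, 0.404)
t=4.800: state=(1.931, 0.412)
t=5.000: state=(2.148, 0.436)
t=5.070: state=(2.228, 0.448)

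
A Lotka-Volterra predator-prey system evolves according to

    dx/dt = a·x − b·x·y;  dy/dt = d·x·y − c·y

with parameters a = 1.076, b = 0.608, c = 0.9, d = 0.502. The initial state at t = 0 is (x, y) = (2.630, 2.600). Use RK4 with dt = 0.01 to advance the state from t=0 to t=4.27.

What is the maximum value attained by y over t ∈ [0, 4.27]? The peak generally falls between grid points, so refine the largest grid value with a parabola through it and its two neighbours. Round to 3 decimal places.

max y = 2.944

t=0.000: state=(2.630, 2.600)
step 1 (dt=0.01): k1=(-1.328, 1.093), k2=(-1.333, 1.086), k3=(-1.333, 1.086), k4=(-1.338, 1.080); state += dt/6·(k1+2k2+2k3+k4)
t=0.010: state=(2.617, 2.611)
t=0.020: state=(2.603, 2.622)
t=0.030: state=(2.590, 2.632)
continuing one RK4 step at a time; state shown every 20 steps (Δt=0.2):
t=0.200: state=(2.349, 2.789)
t=0.400: state=(2.059, 2.906)
t=0.600: state=(1.787, 2.944)
t=0.800: state=(1.552, 2.907)
t=1.000: state=(1.359, 2.809)
t=1.200: state=(1.208, 2.668)
t=1.400: state=(1.094, 2.500)
t=1.600: state=(1.011, 2.321)
t=1.800: state=(0.956, 2.139)
t=2.000: state=(0.924, 1.963)
t=2.200: state=(0.912, 1.798)
t=2.400: state=(0.917, 1.646)
t=2.600: state=(0.939, 1.509)
t=2.800: state=(0.977, 1.388)
t=3.000: state=(1.030, 1.282)
t=3.200: state=(1.099, 1.191)
t=3.400: state=(1.185, 1.116)
t=3.600: state=(1.288, 1.055)
t=3.800: state=(1.409, 1.009)
t=4.000: state=(1.549, 0.977)
t=4.200: state=(1.708, 0.961)
t=4.270: state=(1.767, 0.959)
largest grid value and its neighbours: y(0.590)=2.94372, y(0.600)=2.94373, y(0.610)=2.94356
parabola through these three points peaks at t≈0.596 with y≈2.94375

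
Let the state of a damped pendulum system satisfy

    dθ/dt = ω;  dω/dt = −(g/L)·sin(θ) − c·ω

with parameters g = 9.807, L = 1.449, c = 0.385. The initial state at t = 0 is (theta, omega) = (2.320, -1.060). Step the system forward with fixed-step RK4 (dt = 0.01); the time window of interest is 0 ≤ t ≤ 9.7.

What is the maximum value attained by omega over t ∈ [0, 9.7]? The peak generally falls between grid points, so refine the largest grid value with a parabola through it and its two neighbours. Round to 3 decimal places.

t=0.000: state=(2.320, -1.060)
step 1 (dt=0.01): k1=(-1.060, -4.548), k2=(-1.083, -4.563), k3=(-1.083, -4.564), k4=(-1.106, -4.580); state += dt/6·(k1+2k2+2k3+k4)
t=0.010: state=(2.309, -1.106)
t=0.020: state=(2.298, -1.152)
t=0.030: state=(2.286, -1.198)
continuing one RK4 step at a time; state shown every 50 steps (Δt=0.5):
t=0.500: state=(1.150, -3.679)
t=1.000: state=(-0.846, -3.289)
t=1.500: state=(-1.607, 0.238)
t=2.000: state=(-0.725, 3.035)
t=2.500: state=(0.793, 2.235)
t=3.000: state=(1.130, -0.881)
t=3.500: state=(0.135, -2.604)
t=4.000: state=(-0.846, -0.869)
t=4.500: state=(-0.631, 1.563)
t=5.000: state=(0.323, 1.714)
t=5.500: state=(0.699, -0.325)
t=6.000: state=(0.129, -1.615)
t=6.500: state=(-0.506, -0.605)
t=7.000: state=(-0.378, 0.997)
t=7.500: state=(0.217, 1.041)
t=8.000: state=(0.424, -0.282)
t=8.500: state=(0.041, -1.010)
t=9.000: state=(-0.329, -0.282)
t=9.500: state=(-0.201, 0.688)
t=9.700: state=(-0.048, 0.800)
largest grid value and its neighbours: omega(2.160)=3.32277, omega(2.170)=3.32293, omega(2.180)=3.32088
parabola through these three points peaks at t≈2.166 with omega≈3.32313

max omega = 3.323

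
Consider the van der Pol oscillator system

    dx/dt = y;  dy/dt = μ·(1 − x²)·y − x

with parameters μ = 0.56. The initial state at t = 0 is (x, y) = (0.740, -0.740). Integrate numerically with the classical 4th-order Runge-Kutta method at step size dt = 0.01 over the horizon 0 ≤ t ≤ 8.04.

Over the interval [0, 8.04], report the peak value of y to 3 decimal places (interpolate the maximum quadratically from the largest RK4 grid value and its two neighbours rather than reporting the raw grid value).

t=0.000: state=(0.740, -0.740)
step 1 (dt=0.01): k1=(-0.740, -0.927), k2=(-0.745, -0.927), k3=(-0.745, -0.927), k4=(-0.749, -0.927); state += dt/6·(k1+2k2+2k3+k4)
t=0.010: state=(0.733, -0.749)
t=0.020: state=(0.725, -0.759)
t=0.030: state=(0.717, -0.768)
continuing one RK4 step at a time; state shown every 50 steps (Δt=0.5):
t=0.500: state=(0.255, -1.197)
t=1.000: state=(-0.439, -1.528)
t=1.500: state=(-1.169, -1.247)
t=2.000: state=(-1.574, -0.339)
t=2.500: state=(-1.538, 0.427)
t=3.000: state=(-1.189, 0.949)
t=3.500: state=(-0.589, 1.465)
t=4.000: state=(0.284, 1.999)
t=4.500: state=(1.285, 1.771)
t=5.000: state=(1.858, 0.477)
t=5.500: state=(1.840, -0.441)
t=6.000: state=(1.488, -0.933)
t=6.500: state=(0.911, -1.392)
t=7.000: state=(0.072, -1.978)
t=7.500: state=(-1.009, -2.162)
t=8.000: state=(-1.828, -0.936)
t=8.040: state=(-1.863, -0.815)
largest grid value and its neighbours: y(4.170)=2.07331, y(4.180)=2.07372, y(4.190)=2.07360
parabola through these three points peaks at t≈4.183 with y≈2.07374

max y = 2.074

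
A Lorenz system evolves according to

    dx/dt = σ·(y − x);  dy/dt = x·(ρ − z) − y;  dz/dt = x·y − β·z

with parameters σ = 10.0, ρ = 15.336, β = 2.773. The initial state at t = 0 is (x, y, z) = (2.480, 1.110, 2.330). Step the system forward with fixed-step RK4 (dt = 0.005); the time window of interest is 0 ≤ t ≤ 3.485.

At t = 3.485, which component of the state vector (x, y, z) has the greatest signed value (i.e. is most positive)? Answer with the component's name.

largest component: z

t=0.000: state=(2.480, 1.110, 2.330)
step 1 (dt=0.005): k1=(-13.700, 31.145, -3.708), k2=(-12.579, 30.644, -3.530), k3=(-12.619, 30.681, -3.531), k4=(-11.535, 30.214, -3.359); state += dt/6·(k1+2k2+2k3+k4)
t=0.005: state=(2.417, 1.263, 2.312)
t=0.010: state=(2.364, 1.412, 2.296)
t=0.015: state=(2.322, 1.558, 2.282)
continuing one RK4 step at a time; state shown every 40 steps (Δt=0.2):
t=0.200: state=(4.800, 7.830, 3.652)
t=0.400: state=(11.725, 12.533, 19.322)
t=0.600: state=(4.352, 0.304, 18.388)
t=0.800: state=(0.693, 0.288, 10.579)
t=1.000: state=(0.727, 1.032, 6.137)
t=1.200: state=(2.089, 3.325, 3.978)
t=1.400: state=(6.800, 10.419, 7.106)
t=1.600: state=(10.598, 8.055, 21.776)
t=1.800: state=(3.069, 0.684, 15.729)
t=2.000: state=(1.352, 1.449, 9.282)
t=2.200: state=(2.628, 3.883, 6.101)
t=2.400: state=(7.053, 10.170, 8.953)
t=2.600: state=(9.772, 7.576, 20.553)
t=2.800: state=(3.654, 1.667, 15.433)
t=3.000: state=(2.407, 2.765, 9.676)
t=3.200: state=(4.589, 6.474, 7.980)
t=3.400: state=(9.080, 10.636, 14.942)
t=3.485: state=(9.387, 8.428, 18.743)
compare at T: x=9.387, y=8.428, z=18.743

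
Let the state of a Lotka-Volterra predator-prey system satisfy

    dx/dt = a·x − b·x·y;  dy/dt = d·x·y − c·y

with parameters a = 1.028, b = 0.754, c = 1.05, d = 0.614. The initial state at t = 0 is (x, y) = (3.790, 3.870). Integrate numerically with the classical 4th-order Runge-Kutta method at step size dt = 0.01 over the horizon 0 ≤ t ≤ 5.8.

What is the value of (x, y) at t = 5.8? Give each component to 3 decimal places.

t=0.000: state=(3.790, 3.870)
step 1 (dt=0.01): k1=(-7.163, 4.942), k2=(-7.165, 4.888), k3=(-7.164, 4.888), k4=(-7.165, 4.832); state += dt/6·(k1+2k2+2k3+k4)
t=0.010: state=(3.718, 3.919)
t=0.020: state=(3.647, 3.967)
t=0.030: state=(3.575, 4.013)
continuing one RK4 step at a time; state shown every 20 steps (Δt=0.2):
t=0.200: state=(2.442, 4.587)
t=0.400: state=(1.478, 4.709)
t=0.600: state=(0.910, 4.405)
t=0.800: state=(0.596, 3.909)
t=1.000: state=(0.423, 3.370)
t=1.200: state=(0.325, 2.858)
t=1.400: state=(0.269, 2.402)
t=1.600: state=(0.237, 2.008)
t=1.800: state=(0.221, 1.674)
t=2.000: state=(0.215, 1.393)
t=2.200: state=(0.218, 1.160)
t=2.400: state=(0.228, 0.966)
t=2.600: state=(0.245, 0.806)
t=2.800: state=(0.270, 0.675)
t=3.000: state=(0.302, 0.566)
t=3.200: state=(0.343, 0.477)
t=3.400: state=(0.394, 0.405)
t=3.600: state=(0.457, 0.346)
t=3.800: state=(0.535, 0.298)
t=4.000: state=(0.630, 0.259)
t=4.200: state=(0.746, 0.229)
t=4.400: state=(0.887, 0.205)
t=4.600: state=(1.058, 0.187)
t=4.800: state=(1.265, 0.175)
t=5.000: state=(1.514, 0.168)
t=5.200: state=(1.813, 0.167)
t=5.400: state=(2.171, 0.173)
t=5.600: state=(2.595, 0.187)
t=5.800: state=(3.093, 0.215)

(x, y) = (3.093, 0.215)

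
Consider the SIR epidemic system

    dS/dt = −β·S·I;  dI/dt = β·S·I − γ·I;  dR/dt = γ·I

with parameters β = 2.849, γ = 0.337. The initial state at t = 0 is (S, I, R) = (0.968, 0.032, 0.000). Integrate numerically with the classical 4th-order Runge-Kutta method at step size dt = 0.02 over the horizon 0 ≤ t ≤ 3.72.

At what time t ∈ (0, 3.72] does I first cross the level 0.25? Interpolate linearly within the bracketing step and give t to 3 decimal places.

t=0.000: state=(0.968, 0.032, 0.000)
step 1 (dt=0.02): k1=(-0.088, 0.077, 0.011), k2=(-0.090, 0.079, 0.011), k3=(-0.090, 0.079, 0.011), k4=(-0.092, 0.081, 0.011); state += dt/6·(k1+2k2+2k3+k4)
t=0.020: state=(0.966, 0.034, 0.000)
t=0.040: state=(0.964, 0.035, 0.000)
t=0.060: state=(0.962, 0.037, 0.001)
continuing one RK4 step at a time; state shown every 10 steps (Δt=0.2):
t=0.200: state=(0.946, 0.052, 0.003)
t=0.400: state=(0.911, 0.082, 0.007)
t=0.600: state=(0.859, 0.127, 0.014)
t=0.800: state=(0.785, 0.190, 0.025)
t=0.940: state=(0.720, 0.245, 0.035)
next step: t=0.960: state=(0.710, 0.253, 0.037) — I has crossed 0.25
linear interpolation between t=0.940 (0.24459) and t=0.960 (0.25306) → t≈0.953

t = 0.953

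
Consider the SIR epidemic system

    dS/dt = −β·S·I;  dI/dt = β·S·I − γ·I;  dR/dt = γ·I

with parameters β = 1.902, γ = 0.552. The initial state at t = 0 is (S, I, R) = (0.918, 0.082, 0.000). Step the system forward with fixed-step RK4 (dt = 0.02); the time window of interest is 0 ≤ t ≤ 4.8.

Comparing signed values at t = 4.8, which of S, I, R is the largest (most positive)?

t=0.000: state=(0.918, 0.082, 0.000)
step 1 (dt=0.02): k1=(-0.143, 0.098, 0.045), k2=(-0.145, 0.099, 0.046), k3=(-0.145, 0.099, 0.046), k4=(-0.146, 0.100, 0.046); state += dt/6·(k1+2k2+2k3+k4)
t=0.020: state=(0.915, 0.084, 0.001)
t=0.040: state=(0.912, 0.086, 0.002)
t=0.060: state=(0.909, 0.088, 0.003)
continuing one RK4 step at a time; state shown every 10 steps (Δt=0.2):
t=0.200: state=(0.886, 0.104, 0.010)
t=0.400: state=(0.848, 0.129, 0.023)
t=0.600: state=(0.803, 0.158, 0.039)
t=0.800: state=(0.752, 0.190, 0.058)
t=1.000: state=(0.695, 0.224, 0.081)
t=1.200: state=(0.634, 0.259, 0.108)
t=1.400: state=(0.571, 0.291, 0.138)
t=1.600: state=(0.508, 0.320, 0.172)
t=1.800: state=(0.448, 0.344, 0.209)
t=2.000: state=(0.391, 0.361, 0.247)
t=2.200: state=(0.340, 0.372, 0.288)
t=2.400: state=(0.295, 0.376, 0.329)
t=2.600: state=(0.256, 0.373, 0.371)
t=2.800: state=(0.222, 0.366, 0.412)
t=3.000: state=(0.194, 0.355, 0.451)
t=3.200: state=(0.170, 0.340, 0.490)
t=3.400: state=(0.150, 0.324, 0.526)
t=3.600: state=(0.133, 0.306, 0.561)
t=3.800: state=(0.119, 0.287, 0.594)
t=4.000: state=(0.107, 0.269, 0.625)
t=4.200: state=(0.097, 0.250, 0.653)
t=4.400: state=(0.088, 0.232, 0.680)
t=4.600: state=(0.081, 0.214, 0.705)
t=4.800: state=(0.075, 0.198, 0.727)
compare at T: S=0.075, I=0.198, R=0.727

largest component: R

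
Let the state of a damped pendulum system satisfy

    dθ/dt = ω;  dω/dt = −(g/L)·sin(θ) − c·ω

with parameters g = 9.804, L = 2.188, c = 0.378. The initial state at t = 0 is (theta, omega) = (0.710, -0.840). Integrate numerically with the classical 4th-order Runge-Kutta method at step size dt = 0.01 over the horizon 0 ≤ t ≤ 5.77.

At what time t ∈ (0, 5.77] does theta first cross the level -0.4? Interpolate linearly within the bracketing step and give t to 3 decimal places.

t = 0.856

t=0.000: state=(0.710, -0.840)
step 1 (dt=0.01): k1=(-0.840, -2.603), k2=(-0.853, -2.584), k3=(-0.853, -2.584), k4=(-0.866, -2.564); state += dt/6·(k1+2k2+2k3+k4)
t=0.010: state=(0.701, -0.866)
t=0.020: state=(0.693, -0.891)
t=0.030: state=(0.684, -0.916)
continuing one RK4 step at a time; state shown every 20 steps (Δt=0.2):
t=0.200: state=(0.496, -1.271)
t=0.400: state=(0.216, -1.480)
t=0.600: state=(-0.079, -1.429)
t=0.800: state=(-0.339, -1.141)
t=0.850: state=(-0.394, -1.040)
next step: t=0.860: state=(-0.404, -1.019) — theta has crossed -0.4
linear interpolation between t=0.850 (-0.39389) and t=0.860 (-0.40418) → t≈0.856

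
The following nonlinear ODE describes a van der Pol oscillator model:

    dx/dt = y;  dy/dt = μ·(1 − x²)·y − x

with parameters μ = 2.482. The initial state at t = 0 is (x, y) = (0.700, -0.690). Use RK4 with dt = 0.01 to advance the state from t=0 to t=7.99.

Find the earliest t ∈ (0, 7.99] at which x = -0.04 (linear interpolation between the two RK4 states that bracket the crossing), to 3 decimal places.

t = 0.539

t=0.000: state=(0.700, -0.690)
step 1 (dt=0.01): k1=(-0.690, -1.573), k2=(-0.698, -1.588), k3=(-0.698, -1.588), k4=(-0.706, -1.604); state += dt/6·(k1+2k2+2k3+k4)
t=0.010: state=(0.693, -0.706)
t=0.020: state=(0.686, -0.722)
t=0.030: state=(0.679, -0.739)
continuing one RK4 step at a time; state shown every 50 steps (Δt=0.5):
t=0.500: state=(0.052, -2.235)
t=0.530: state=(-0.018, -2.408)
next step: t=0.540: state=(-0.042, -2.468) — x has crossed -0.04
linear interpolation between t=0.530 (-0.01796) and t=0.540 (-0.04234) → t≈0.539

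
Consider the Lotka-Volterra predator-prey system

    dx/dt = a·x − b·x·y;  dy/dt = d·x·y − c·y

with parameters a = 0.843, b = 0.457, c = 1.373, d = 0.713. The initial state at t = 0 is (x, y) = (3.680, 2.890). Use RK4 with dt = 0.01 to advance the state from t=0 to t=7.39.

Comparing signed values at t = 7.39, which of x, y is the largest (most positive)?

t=0.000: state=(3.680, 2.890)
step 1 (dt=0.01): k1=(-1.758, 3.615), k2=(-1.784, 3.619), k3=(-1.784, 3.619), k4=(-1.810, 3.623); state += dt/6·(k1+2k2+2k3+k4)
t=0.010: state=(3.662, 2.926)
t=0.020: state=(3.644, 2.962)
t=0.030: state=(3.625, 2.999)
continuing one RK4 step at a time; state shown every 25 steps (Δt=0.25):
t=0.250: state=(3.103, 3.767)
t=0.500: state=(2.398, 4.364)
t=0.750: state=(1.778, 4.481)
t=1.000: state=(1.334, 4.184)
t=1.250: state=(1.051, 3.664)
t=1.500: state=(0.882, 3.084)
t=1.750: state=(0.790, 2.537)
t=2.000: state=(0.751, 2.064)
t=2.250: state=(0.750, 1.673)
t=2.500: state=(0.779, 1.359)
t=2.750: state=(0.835, 1.113)
t=3.000: state=(0.918, 0.923)
t=3.250: state=(1.029, 0.779)
t=3.500: state=(1.170, 0.672)
t=3.750: state=(1.344, 0.596)
t=4.000: state=(1.555, 0.547)
t=4.250: state=(1.806, 0.523)
t=4.500: state=(2.101, 0.526)
t=4.750: state=(2.439, 0.559)
t=5.000: state=(2.814, 0.633)
t=5.250: state=(3.209, 0.768)
t=5.500: state=(3.586, 0.999)
t=5.750: state=(3.872, 1.380)
t=6.000: state=(3.955, 1.975)
t=6.250: state=(3.726, 2.792)
t=6.500: state=(3.176, 3.679)
t=6.750: state=(2.473, 4.321)
t=7.000: state=(1.837, 4.491)
t=7.250: state=(1.373, 4.231)
t=7.390: state=(1.189, 3.965)
compare at T: x=1.189, y=3.965

largest component: y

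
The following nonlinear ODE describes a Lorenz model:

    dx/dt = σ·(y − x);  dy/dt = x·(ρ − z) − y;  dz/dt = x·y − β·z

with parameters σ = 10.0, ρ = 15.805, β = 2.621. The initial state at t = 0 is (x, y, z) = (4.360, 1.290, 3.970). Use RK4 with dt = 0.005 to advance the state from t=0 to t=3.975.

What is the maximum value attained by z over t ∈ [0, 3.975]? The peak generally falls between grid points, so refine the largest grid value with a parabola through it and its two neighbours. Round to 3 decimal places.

max z = 22.875

t=0.000: state=(4.360, 1.290, 3.970)
step 1 (dt=0.005): k1=(-30.700, 50.311, -4.781), k2=(-28.675, 49.328, -4.310), k3=(-28.750, 49.385, -4.316), k4=(-26.793, 48.453, -3.869); state += dt/6·(k1+2k2+2k3+k4)
t=0.005: state=(4.216, 1.537, 3.948)
t=0.010: state=(4.092, 1.775, 3.931)
t=0.015: state=(3.984, 2.005, 3.918)
continuing one RK4 step at a time; state shown every 40 steps (Δt=0.2):
t=0.200: state=(6.550, 10.021, 6.864)
t=0.400: state=(10.886, 8.665, 22.302)
t=0.600: state=(3.034, 0.373, 16.747)
t=0.800: state=(0.956, 0.895, 10.031)
t=1.000: state=(1.686, 2.494, 6.261)
t=1.200: state=(4.907, 7.583, 6.264)
t=1.400: state=(10.664, 11.565, 18.378)
t=1.600: state=(5.156, 1.591, 18.916)
t=1.800: state=(1.701, 1.378, 11.689)
t=2.000: state=(2.399, 3.357, 7.606)
t=2.200: state=(6.002, 8.734, 8.505)
t=2.400: state=(10.031, 9.378, 19.611)
t=2.600: state=(4.562, 2.007, 17.336)
t=2.800: state=(2.417, 2.479, 11.175)
t=3.000: state=(4.007, 5.553, 8.527)
t=3.200: state=(8.315, 10.435, 13.493)
t=3.400: state=(7.769, 5.179, 19.684)
t=3.600: state=(3.562, 2.611, 14.305)
t=3.800: state=(3.627, 4.474, 10.232)
t=3.975: state=(6.164, 8.109, 10.862)
largest grid value and its neighbours: z(0.430)=22.87111, z(0.435)=22.87279, z(0.440)=22.85048
parabola through these three points peaks at t≈0.433 with z≈22.87501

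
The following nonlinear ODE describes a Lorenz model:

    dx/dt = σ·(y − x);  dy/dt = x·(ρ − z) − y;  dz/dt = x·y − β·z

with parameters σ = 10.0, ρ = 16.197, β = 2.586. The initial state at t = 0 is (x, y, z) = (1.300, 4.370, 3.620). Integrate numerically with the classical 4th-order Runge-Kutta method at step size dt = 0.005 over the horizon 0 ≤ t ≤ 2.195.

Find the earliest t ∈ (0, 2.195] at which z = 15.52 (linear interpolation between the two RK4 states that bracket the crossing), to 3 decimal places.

t=0.000: state=(1.300, 4.370, 3.620)
step 1 (dt=0.005): k1=(30.700, 11.980, -3.680), k2=(30.232, 12.928, -3.280), k3=(30.267, 12.910, -3.284), k4=(29.832, 13.843, -2.883); state += dt/6·(k1+2k2+2k3+k4)
t=0.005: state=(1.451, 4.435, 3.604)
t=0.010: state=(1.599, 4.508, 3.591)
t=0.015: state=(1.742, 4.591, 3.583)
continuing one RK4 step at a time; state shown every 20 steps (Δt=0.1):
t=0.100: state=(4.118, 7.175, 4.213)
t=0.200: state=(7.839, 12.136, 8.475)
t=0.270: state=(10.703, 14.091, 15.166)
next step: t=0.275: state=(10.868, 14.061, 15.725) — z has crossed 15.52
linear interpolation between t=0.270 (15.16563) and t=0.275 (15.72522) → t≈0.273

t = 0.273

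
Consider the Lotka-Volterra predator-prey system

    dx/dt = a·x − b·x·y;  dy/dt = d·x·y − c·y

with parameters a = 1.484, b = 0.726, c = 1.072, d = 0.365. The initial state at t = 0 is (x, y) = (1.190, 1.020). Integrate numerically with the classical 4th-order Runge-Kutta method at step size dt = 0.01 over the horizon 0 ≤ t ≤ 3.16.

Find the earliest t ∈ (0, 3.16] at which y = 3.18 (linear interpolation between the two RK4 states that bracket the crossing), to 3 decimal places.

t=0.000: state=(1.190, 1.020)
step 1 (dt=0.01): k1=(0.885, -0.650), k2=(0.891, -0.647), k3=(0.891, -0.647), k4=(0.897, -0.643); state += dt/6·(k1+2k2+2k3+k4)
t=0.010: state=(1.199, 1.014)
t=0.020: state=(1.208, 1.007)
t=0.030: state=(1.217, 1.001)
continuing one RK4 step at a time; state shown every 20 steps (Δt=0.2):
t=0.200: state=(1.393, 0.904)
t=0.400: state=(1.655, 0.815)
t=0.600: state=(1.988, 0.751)
t=0.800: state=(2.406, 0.711)
t=1.000: state=(2.924, 0.697)
t=1.200: state=(3.553, 0.712)
t=1.400: state=(4.297, 0.765)
t=1.600: state=(5.139, 0.870)
t=1.800: state=(6.019, 1.055)
t=2.000: state=(6.808, 1.362)
t=2.200: state=(7.276, 1.843)
t=2.400: state=(7.145, 2.529)
t=2.550: state=(6.558, 3.139)
next step: t=2.560: state=(6.505, 3.180) — y has crossed 3.18
linear interpolation between t=2.550 (3.13899) and t=2.560 (3.18045) → t≈2.560

t = 2.560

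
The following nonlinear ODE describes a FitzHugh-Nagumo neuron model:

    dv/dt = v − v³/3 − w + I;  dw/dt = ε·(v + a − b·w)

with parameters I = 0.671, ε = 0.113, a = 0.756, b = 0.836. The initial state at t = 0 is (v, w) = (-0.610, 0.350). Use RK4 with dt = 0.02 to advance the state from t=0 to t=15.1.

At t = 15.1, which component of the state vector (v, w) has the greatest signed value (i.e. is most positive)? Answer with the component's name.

largest component: v

t=0.000: state=(-0.610, 0.350)
step 1 (dt=0.02): k1=(-0.213, -0.017), k2=(-0.215, -0.017), k3=(-0.215, -0.017), k4=(-0.216, -0.017); state += dt/6·(k1+2k2+2k3+k4)
t=0.020: state=(-0.614, 0.350)
t=0.040: state=(-0.619, 0.349)
t=0.060: state=(-0.623, 0.349)
continuing one RK4 step at a time; state shown every 25 steps (Δt=0.5):
t=0.500: state=(-0.731, 0.339)
t=1.000: state=(-0.875, 0.321)
t=1.500: state=(-1.025, 0.295)
t=2.000: state=(-1.157, 0.263)
t=2.500: state=(-1.253, 0.226)
t=3.000: state=(-1.310, 0.186)
t=3.500: state=(-1.332, 0.146)
t=4.000: state=(-1.332, 0.108)
t=4.500: state=(-1.316, 0.071)
t=5.000: state=(-1.290, 0.038)
t=5.500: state=(-1.258, 0.007)
t=6.000: state=(-1.221, -0.020)
t=6.500: state=(-1.181, -0.043)
t=7.000: state=(-1.139, -0.064)
t=7.500: state=(-1.093, -0.081)
t=8.000: state=(-1.045, -0.094)
t=8.500: state=(-0.992, -0.104)
t=9.000: state=(-0.936, -0.111)
t=9.500: state=(-0.872, -0.114)
t=10.000: state=(-0.801, -0.113)
t=10.500: state=(-0.716, -0.108)
t=11.000: state=(-0.612, -0.098)
t=11.500: state=(-0.478, -0.082)
t=12.000: state=(-0.291, -0.058)
t=12.500: state=(-0.015, -0.023)
t=13.000: state=(0.408, 0.030)
t=13.500: state=(0.991, 0.109)
t=14.000: state=(1.523, 0.216)
t=14.500: state=(1.773, 0.340)
t=15.000: state=(1.825, 0.466)
t=15.100: state=(1.824, 0.490)
compare at T: v=1.824, w=0.490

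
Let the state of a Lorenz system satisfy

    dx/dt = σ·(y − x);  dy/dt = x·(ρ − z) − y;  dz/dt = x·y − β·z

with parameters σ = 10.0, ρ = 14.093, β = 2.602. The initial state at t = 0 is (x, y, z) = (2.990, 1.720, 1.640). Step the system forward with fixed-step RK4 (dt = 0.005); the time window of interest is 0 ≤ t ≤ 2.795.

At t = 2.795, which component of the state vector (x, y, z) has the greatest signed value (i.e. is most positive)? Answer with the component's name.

largest component: z

t=0.000: state=(2.990, 1.720, 1.640)
step 1 (dt=0.005): k1=(-12.700, 35.514, 0.876), k2=(-11.495, 35.024, 1.078), k3=(-11.537, 35.061, 1.078), k4=(-10.370, 34.605, 1.276); state += dt/6·(k1+2k2+2k3+k4)
t=0.005: state=(2.932, 1.895, 1.645)
t=0.010: state=(2.886, 2.066, 1.653)
t=0.015: state=(2.850, 2.234, 1.662)
continuing one RK4 step at a time; state shown every 20 steps (Δt=0.1):
t=0.100: state=(3.392, 5.012, 2.172)
t=0.200: state=(5.893, 9.196, 4.598)
t=0.300: state=(9.510, 12.865, 11.438)
t=0.400: state=(10.868, 9.532, 19.893)
t=0.500: state=(7.343, 2.672, 20.203)
t=0.600: state=(3.303, 0.281, 16.130)
t=0.700: state=(1.312, 0.177, 12.465)
t=0.800: state=(0.681, 0.420, 9.632)
t=0.900: state=(0.619, 0.710, 7.456)
t=1.000: state=(0.826, 1.150, 5.806)
t=1.100: state=(1.293, 1.927, 4.618)
t=1.200: state=(2.169, 3.338, 3.958)
t=1.300: state=(3.749, 5.803, 4.242)
t=1.400: state=(6.336, 9.399, 6.703)
t=1.500: state=(9.348, 11.775, 12.898)
t=1.600: state=(9.941, 8.364, 19.181)
t=1.700: state=(6.865, 3.077, 18.960)
t=1.800: state=(3.612, 1.165, 15.473)
t=1.900: state=(1.999, 1.102, 12.175)
t=2.000: state=(1.573, 1.525, 9.580)
t=2.100: state=(1.790, 2.250, 7.658)
t=2.200: state=(2.496, 3.470, 6.437)
t=2.300: state=(3.800, 5.468, 6.200)
t=2.400: state=(5.853, 8.249, 7.735)
t=2.500: state=(8.264, 10.368, 11.992)
t=2.600: state=(9.248, 8.792, 17.092)
t=2.700: state=(7.451, 4.731, 18.216)
t=2.795: state=(4.885, 2.523, 16.002)
compare at T: x=4.885, y=2.523, z=16.002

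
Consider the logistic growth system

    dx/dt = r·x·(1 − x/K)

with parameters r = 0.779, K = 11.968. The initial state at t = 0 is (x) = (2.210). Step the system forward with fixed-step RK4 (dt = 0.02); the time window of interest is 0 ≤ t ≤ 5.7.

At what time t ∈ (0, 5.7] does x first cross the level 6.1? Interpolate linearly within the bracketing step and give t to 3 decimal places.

t = 1.956

t=0.000: state=(2.210)
step 1 (dt=0.02): k1=(1.404), k2=(1.411), k3=(1.411), k4=(1.417); state += dt/6·(k1+2k2+2k3+k4)
t=0.020: state=(2.238)
t=0.040: state=(2.267)
t=0.060: state=(2.295)
continuing one RK4 step at a time; state shown every 10 steps (Δt=0.2):
t=0.200: state=(2.505)
t=0.400: state=(2.827)
t=0.600: state=(3.177)
t=0.800: state=(3.554)
t=1.000: state=(3.955)
t=1.200: state=(4.378)
t=1.400: state=(4.819)
t=1.600: state=(5.273)
t=1.800: state=(5.736)
t=1.940: state=(6.062)
next step: t=1.960: state=(6.109) — x has crossed 6.1
linear interpolation between t=1.940 (6.06228) and t=1.960 (6.10888) → t≈1.956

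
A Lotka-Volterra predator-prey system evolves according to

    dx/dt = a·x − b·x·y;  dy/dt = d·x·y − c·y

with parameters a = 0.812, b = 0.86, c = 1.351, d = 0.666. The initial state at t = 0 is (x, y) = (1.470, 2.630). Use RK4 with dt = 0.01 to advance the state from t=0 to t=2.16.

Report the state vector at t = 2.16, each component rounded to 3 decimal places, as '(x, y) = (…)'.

t=0.000: state=(1.470, 2.630)
step 1 (dt=0.01): k1=(-2.131, -0.978), k2=(-2.110, -0.995), k3=(-2.110, -0.995), k4=(-2.088, -1.011); state += dt/6·(k1+2k2+2k3+k4)
t=0.010: state=(1.449, 2.620)
t=0.020: state=(1.428, 2.610)
t=0.030: state=(1.408, 2.599)
continuing one RK4 step at a time; state shown every 10 steps (Δt=0.1):
t=0.100: state=(1.278, 2.517)
t=0.200: state=(1.122, 2.382)
t=0.300: state=(0.998, 2.233)
t=0.400: state=(0.899, 2.077)
t=0.500: state=(0.821, 1.922)
t=0.600: state=(0.760, 1.769)
t=0.700: state=(0.713, 1.623)
t=0.800: state=(0.676, 1.485)
t=0.900: state=(0.649, 1.356)
t=1.000: state=(0.630, 1.236)
t=1.100: state=(0.617, 1.126)
t=1.200: state=(0.610, 1.024)
t=1.300: state=(0.608, 0.932)
t=1.400: state=(0.611, 0.848)
t=1.500: state=(0.618, 0.772)
t=1.600: state=(0.630, 0.703)
t=1.700: state=(0.645, 0.641)
t=1.800: state=(0.663, 0.585)
t=1.900: state=(0.686, 0.534)
t=2.000: state=(0.712, 0.489)
t=2.100: state=(0.741, 0.448)
t=2.160: state=(0.761, 0.426)

(x, y) = (0.761, 0.426)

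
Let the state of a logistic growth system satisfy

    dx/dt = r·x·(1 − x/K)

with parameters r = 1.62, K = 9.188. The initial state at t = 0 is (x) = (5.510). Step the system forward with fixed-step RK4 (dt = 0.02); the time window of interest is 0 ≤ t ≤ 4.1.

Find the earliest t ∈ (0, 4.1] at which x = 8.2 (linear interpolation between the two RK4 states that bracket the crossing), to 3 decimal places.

t = 1.057

t=0.000: state=(5.510)
step 1 (dt=0.02): k1=(3.573), k2=(3.561), k3=(3.561), k4=(3.549); state += dt/6·(k1+2k2+2k3+k4)
t=0.020: state=(5.581)
t=0.040: state=(5.652)
t=0.060: state=(5.722)
continuing one RK4 step at a time; state shown every 10 steps (Δt=0.2):
t=0.200: state=(6.196)
t=0.400: state=(6.810)
t=0.600: state=(7.336)
t=0.800: state=(7.769)
t=1.000: state=(8.116)
t=1.040: state=(8.176)
next step: t=1.060: state=(8.205) — x has crossed 8.2
linear interpolation between t=1.040 (8.17575) and t=1.060 (8.20457) → t≈1.057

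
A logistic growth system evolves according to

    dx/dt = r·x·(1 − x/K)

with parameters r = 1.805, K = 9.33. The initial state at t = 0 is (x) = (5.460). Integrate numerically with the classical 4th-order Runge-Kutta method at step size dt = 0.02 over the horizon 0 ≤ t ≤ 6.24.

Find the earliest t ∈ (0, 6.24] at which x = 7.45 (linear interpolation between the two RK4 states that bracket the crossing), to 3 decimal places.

t = 0.572

t=0.000: state=(5.460)
step 1 (dt=0.02): k1=(4.088), k2=(4.075), k3=(4.075), k4=(4.062); state += dt/6·(k1+2k2+2k3+k4)
t=0.020: state=(5.541)
t=0.040: state=(5.622)
t=0.060: state=(5.703)
continuing one RK4 step at a time; state shown every 25 steps (Δt=0.5):
t=0.500: state=(7.247)
t=0.560: state=(7.417)
next step: t=0.580: state=(7.471) — x has crossed 7.45
linear interpolation between t=0.560 (7.41684) and t=0.580 (7.47116) → t≈0.572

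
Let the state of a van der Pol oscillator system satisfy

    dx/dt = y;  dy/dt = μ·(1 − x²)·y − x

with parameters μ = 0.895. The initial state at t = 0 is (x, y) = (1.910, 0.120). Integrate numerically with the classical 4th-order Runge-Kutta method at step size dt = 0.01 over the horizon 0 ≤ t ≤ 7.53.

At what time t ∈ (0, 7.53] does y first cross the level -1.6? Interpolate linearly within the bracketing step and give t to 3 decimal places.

t=0.000: state=(1.910, 0.120)
step 1 (dt=0.01): k1=(0.120, -2.194), k2=(0.109, -2.169), k3=(0.109, -2.169), k4=(0.098, -2.144); state += dt/6·(k1+2k2+2k3+k4)
t=0.010: state=(1.911, 0.098)
t=0.020: state=(1.912, 0.077)
t=0.030: state=(1.913, 0.056)
continuing one RK4 step at a time; state shown every 25 steps (Δt=0.25):
t=0.250: state=(1.883, -0.294)
t=0.500: state=(1.778, -0.531)
t=0.750: state=(1.624, -0.696)
t=1.000: state=(1.431, -0.848)
t=1.250: state=(1.198, -1.025)
t=1.500: state=(0.914, -1.259)
t=1.750: state=(0.560, -1.586)
next step: t=1.760: state=(0.545, -1.601) — y has crossed -1.6
linear interpolation between t=1.750 (-1.58596) and t=1.760 (-1.60140) → t≈1.759

t = 1.759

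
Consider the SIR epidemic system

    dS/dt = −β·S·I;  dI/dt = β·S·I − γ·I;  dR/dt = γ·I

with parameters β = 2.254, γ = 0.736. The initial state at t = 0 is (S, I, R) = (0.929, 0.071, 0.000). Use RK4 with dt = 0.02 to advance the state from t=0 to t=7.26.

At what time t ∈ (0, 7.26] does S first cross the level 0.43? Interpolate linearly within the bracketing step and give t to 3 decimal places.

t = 1.748

t=0.000: state=(0.929, 0.071, 0.000)
step 1 (dt=0.02): k1=(-0.149, 0.096, 0.052), k2=(-0.150, 0.097, 0.053), k3=(-0.150, 0.097, 0.053), k4=(-0.152, 0.099, 0.054); state += dt/6·(k1+2k2+2k3+k4)
t=0.020: state=(0.926, 0.073, 0.001)
t=0.040: state=(0.923, 0.075, 0.002)
t=0.060: state=(0.920, 0.077, 0.003)
continuing one RK4 step at a time; state shown every 25 steps (Δt=0.5):
t=0.500: state=(0.830, 0.133, 0.037)
t=1.000: state=(0.682, 0.217, 0.101)
t=1.500: state=(0.510, 0.294, 0.196)
t=1.740: state=(0.432, 0.318, 0.250)
next step: t=1.760: state=(0.426, 0.319, 0.254) — S has crossed 0.43
linear interpolation between t=1.740 (0.43239) and t=1.760 (0.42622) → t≈1.748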